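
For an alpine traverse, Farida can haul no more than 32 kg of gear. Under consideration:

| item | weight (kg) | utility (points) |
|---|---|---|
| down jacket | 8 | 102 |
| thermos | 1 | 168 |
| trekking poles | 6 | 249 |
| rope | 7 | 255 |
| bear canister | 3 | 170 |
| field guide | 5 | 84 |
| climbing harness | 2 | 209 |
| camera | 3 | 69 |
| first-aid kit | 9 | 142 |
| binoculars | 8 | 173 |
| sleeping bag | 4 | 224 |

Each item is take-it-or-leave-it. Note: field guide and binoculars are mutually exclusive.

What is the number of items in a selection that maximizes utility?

7

The maximum utility within 32 kg is 1448.
thermos + trekking poles + rope + bear canister + climbing harness + binoculars + sleeping bag hits 1448 at 31 kg.
Every optimal selection uses 7 items.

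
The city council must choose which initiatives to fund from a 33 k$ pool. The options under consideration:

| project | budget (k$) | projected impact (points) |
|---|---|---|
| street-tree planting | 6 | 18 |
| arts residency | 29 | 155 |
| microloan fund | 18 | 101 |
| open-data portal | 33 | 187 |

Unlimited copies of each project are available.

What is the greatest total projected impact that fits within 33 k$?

187

Ranking by ratio (projected impact/k$): open-data portal 5.67, microloan fund 5.61, arts residency 5.34.
The ratio ordering already packs tightly: open-data portal, 33 k$, 187.
Every other selection either busts 33 k$ or fails to beat 187.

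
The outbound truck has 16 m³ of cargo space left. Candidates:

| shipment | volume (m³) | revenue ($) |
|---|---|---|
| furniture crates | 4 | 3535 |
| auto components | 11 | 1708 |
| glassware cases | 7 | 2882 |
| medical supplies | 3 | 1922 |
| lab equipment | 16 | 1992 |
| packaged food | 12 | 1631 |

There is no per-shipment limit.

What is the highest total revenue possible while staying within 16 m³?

Ranking by ratio (revenue/m³): furniture crates 883.75, medical supplies 640.67, glassware cases 411.71.
Taking 4×furniture crates: 16 m³ used, 14140 in revenue.
Nothing else within 16 m³ beats 14140.

14140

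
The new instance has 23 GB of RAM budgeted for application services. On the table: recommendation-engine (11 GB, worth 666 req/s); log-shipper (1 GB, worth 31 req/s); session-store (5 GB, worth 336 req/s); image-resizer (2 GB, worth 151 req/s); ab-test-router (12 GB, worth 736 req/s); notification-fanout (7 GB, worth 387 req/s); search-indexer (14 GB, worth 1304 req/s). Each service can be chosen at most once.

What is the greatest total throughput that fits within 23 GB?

1842

Greedy by ratio would take log-shipper + session-store + image-resizer + search-indexer: 22 GB used, total 1822.
The 6 GB tied up in log-shipper and session-store is better spent on notification-fanout — total rises to 1842 (23 GB).
Nothing else within 23 GB beats 1842.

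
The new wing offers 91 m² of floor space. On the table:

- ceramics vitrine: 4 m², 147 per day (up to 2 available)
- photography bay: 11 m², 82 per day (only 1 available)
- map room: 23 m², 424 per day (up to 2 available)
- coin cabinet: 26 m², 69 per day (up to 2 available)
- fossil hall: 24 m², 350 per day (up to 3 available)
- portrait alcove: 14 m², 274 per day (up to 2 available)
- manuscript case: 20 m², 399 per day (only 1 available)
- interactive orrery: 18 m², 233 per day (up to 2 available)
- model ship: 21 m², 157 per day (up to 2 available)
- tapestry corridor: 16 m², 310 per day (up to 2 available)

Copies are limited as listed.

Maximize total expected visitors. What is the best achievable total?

By expected visitors per m²: ceramics vitrine 36.75, manuscript case 19.95, portrait alcove 19.57, tapestry corridor 19.38 lead.
A density-first pass picks 2×ceramics vitrine + 2×portrait alcove + manuscript case + 2×tapestry corridor — 1861 at 88 m².
Dropping manuscript case frees 20 m²; slotting in map room (23 m²) lifts the total to 1886 at 91 m².

1886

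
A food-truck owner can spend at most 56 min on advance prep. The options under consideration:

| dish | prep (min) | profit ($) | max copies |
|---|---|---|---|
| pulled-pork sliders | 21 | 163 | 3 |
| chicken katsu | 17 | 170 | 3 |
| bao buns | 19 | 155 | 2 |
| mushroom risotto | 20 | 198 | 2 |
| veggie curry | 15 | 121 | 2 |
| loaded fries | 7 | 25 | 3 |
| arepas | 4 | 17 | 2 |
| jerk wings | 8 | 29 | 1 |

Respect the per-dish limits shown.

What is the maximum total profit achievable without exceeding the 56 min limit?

Ranking by ratio (profit/min): chicken katsu 10.00, mushroom risotto 9.90, bao buns 8.16, veggie curry 8.07.
Greedy by ratio would take 3×chicken katsu + arepas: 55 min used, total 527.
The 21 min tied up in chicken katsu and arepas is better spent on mushroom risotto — total rises to 538 (54 min).

538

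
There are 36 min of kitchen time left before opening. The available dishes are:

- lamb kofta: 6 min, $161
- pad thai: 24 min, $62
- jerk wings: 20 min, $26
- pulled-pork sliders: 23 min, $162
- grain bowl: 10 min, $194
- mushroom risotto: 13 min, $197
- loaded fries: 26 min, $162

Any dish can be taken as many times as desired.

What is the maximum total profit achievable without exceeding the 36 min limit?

966

Ranking by ratio (profit/min): lamb kofta 26.83, grain bowl 19.40, mushroom risotto 15.15.
Taking 6×lamb kofta: 36 min used, 966 in profit.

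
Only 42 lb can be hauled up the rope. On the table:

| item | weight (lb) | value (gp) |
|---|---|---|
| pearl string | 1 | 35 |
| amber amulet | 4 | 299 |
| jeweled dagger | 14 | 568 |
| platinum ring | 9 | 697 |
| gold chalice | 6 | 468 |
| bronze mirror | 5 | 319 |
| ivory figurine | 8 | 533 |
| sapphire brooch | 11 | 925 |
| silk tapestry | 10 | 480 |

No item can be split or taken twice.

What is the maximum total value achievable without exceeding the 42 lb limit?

Ranking by ratio (value/lb): sapphire brooch 84.09, gold chalice 78.00, platinum ring 77.44, amber amulet 74.75.
The ratio heuristic lands on pearl string + amber amulet + platinum ring + gold chalice + ivory figurine + sapphire brooch (2957) but leaves 3 lb idle.
Dropping amber amulet frees 4 lb; slotting in bronze mirror (5 lb) lifts the total to 2977 at 40 lb.
The closest alternative, pearl string + amber amulet + platinum ring + gold chalice + ivory figurine + sapphire brooch, reaches only 2957.

2977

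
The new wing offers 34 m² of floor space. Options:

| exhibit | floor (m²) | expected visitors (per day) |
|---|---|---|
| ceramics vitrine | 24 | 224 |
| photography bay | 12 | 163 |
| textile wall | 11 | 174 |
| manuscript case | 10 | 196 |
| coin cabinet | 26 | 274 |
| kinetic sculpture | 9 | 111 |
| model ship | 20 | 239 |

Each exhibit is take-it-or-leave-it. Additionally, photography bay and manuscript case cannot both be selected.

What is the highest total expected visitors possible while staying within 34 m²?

481

Taking textile wall + manuscript case + kinetic sculpture: 30 m² used, 481 in expected visitors.
That's the maximum — no feasible swap from here does better than 481.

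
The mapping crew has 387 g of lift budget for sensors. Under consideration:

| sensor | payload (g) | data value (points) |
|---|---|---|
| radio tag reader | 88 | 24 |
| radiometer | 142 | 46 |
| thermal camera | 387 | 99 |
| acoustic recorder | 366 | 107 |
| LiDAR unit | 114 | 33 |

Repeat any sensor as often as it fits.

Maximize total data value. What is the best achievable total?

116

Radio tag reader + 2×radiometer uses 372 of the 387 g and totals 116.
Every other selection either busts 387 g or fails to beat 116.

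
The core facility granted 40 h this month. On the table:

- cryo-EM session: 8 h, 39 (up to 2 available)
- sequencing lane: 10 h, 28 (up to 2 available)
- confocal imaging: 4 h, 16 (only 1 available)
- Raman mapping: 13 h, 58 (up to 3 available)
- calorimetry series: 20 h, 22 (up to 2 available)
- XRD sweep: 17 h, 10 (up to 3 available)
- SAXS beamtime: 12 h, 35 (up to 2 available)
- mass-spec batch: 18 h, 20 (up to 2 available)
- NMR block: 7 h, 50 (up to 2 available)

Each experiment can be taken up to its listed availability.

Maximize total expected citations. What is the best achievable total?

216

Taking the top-ratio experiments first gives 2×cryo-EM session + confocal imaging + 2×NMR block for 194 (34 h).
The 20 h tied up in 2×cryo-EM session and confocal imaging is better spent on 2×Raman mapping — total rises to 216 (40 h).
No other feasible combination exceeds 216.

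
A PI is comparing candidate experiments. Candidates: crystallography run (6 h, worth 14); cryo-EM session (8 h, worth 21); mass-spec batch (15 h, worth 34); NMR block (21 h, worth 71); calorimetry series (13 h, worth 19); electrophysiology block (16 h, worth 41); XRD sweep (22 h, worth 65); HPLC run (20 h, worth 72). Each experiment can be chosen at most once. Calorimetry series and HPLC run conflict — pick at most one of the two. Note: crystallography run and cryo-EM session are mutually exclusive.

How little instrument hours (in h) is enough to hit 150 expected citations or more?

47

Need the lightest bundle worth ≥ 150.
Taking crystallography run + NMR block + HPLC run gives 157 (≥ 150) for 47 h.
Any bundle with less than 47 h falls short of 150.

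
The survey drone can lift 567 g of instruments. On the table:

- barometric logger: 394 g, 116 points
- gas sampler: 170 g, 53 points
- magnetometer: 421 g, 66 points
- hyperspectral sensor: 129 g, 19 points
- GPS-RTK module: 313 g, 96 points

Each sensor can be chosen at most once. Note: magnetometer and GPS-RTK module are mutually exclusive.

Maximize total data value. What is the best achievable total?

Density check — gas sampler 0.31, GPS-RTK module 0.31, barometric logger 0.29, magnetometer 0.16 are the best per g.
A density-first pass picks gas sampler + GPS-RTK module — 149 at 483 g.
Replace GPS-RTK module with barometric logger: the trade gains 20 net, giving 169 at 564 g.
Next best is gas sampler + GPS-RTK module at 149 (483 g) — short by 20.

169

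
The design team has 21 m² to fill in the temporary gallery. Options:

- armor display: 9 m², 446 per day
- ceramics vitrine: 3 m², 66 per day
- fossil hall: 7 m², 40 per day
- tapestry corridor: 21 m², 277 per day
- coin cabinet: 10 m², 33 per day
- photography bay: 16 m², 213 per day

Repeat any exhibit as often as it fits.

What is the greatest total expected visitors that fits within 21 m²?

958

2×armor display + ceramics vitrine uses 21 of the 21 m² and totals 958.
No other feasible combination exceeds 958.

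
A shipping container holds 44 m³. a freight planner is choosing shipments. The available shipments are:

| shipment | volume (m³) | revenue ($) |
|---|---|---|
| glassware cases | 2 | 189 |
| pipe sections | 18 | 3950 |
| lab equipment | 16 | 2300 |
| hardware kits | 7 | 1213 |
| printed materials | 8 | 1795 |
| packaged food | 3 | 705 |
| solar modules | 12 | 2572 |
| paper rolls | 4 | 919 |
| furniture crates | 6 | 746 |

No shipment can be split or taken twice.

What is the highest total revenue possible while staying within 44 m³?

Ranking by ratio (revenue/m³): packaged food 235.00, paper rolls 229.75, printed materials 224.38.
A density-first pass picks glassware cases + pipe sections + hardware kits + printed materials + packaged food + paper rolls — 8771 at 42 m³.
Replace hardware kits and packaged food with solar modules: the trade gains 654 net, giving 9425 at 44 m³.
No other feasible combination exceeds 9425.

9425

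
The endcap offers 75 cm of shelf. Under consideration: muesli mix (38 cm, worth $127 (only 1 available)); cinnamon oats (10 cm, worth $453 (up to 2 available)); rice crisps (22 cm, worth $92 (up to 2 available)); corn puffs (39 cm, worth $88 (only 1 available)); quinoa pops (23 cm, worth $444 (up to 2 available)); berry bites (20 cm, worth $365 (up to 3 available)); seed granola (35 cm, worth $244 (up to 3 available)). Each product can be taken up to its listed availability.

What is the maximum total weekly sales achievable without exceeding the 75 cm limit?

1794

Taking 2×cinnamon oats + 2×quinoa pops: 66 cm used, 1794 in weekly sales.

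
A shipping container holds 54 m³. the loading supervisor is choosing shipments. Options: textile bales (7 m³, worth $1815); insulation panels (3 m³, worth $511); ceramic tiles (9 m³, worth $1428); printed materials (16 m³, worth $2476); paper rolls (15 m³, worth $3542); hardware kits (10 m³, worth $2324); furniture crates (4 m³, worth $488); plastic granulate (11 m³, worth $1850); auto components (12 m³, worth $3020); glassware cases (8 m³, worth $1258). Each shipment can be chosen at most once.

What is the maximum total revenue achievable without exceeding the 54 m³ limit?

12129

A density-first pass picks textile bales + insulation panels + paper rolls + hardware kits + furniture crates + auto components — 11700 at 51 m³.
The 7 m³ tied up in insulation panels and furniture crates is better spent on ceramic tiles — total rises to 12129 (53 m³).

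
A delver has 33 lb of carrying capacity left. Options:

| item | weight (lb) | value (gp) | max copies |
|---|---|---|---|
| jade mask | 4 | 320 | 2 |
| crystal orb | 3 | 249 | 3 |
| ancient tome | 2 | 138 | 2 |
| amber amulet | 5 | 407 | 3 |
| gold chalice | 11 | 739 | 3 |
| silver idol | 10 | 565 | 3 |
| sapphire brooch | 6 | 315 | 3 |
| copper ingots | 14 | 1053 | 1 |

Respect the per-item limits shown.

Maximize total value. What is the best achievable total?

2635

Ranking by ratio (value/lb): crystal orb 83.00, amber amulet 81.40, jade mask 80.00.
Greedy by ratio would take 2×jade mask + 3×crystal orb + 3×amber amulet: 32 lb used, total 2608.
Dropping crystal orb frees 3 lb; slotting in 2×ancient tome (4 lb) lifts the total to 2635 at 33 lb.
Every other selection either busts 33 lb or exceeds an availability limit or fails to beat 2635.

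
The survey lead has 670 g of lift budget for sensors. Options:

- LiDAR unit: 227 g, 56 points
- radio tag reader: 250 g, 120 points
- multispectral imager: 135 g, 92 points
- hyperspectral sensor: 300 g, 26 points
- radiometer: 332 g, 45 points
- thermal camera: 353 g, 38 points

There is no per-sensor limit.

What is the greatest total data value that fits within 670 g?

By data value per g: multispectral imager 0.68, radio tag reader 0.48, LiDAR unit 0.25 lead.
Taking the top-ratio sensors first gives 4×multispectral imager for 368 (540 g).
Dropping multispectral imager frees 135 g; slotting in radio tag reader (250 g) lifts the total to 396 at 655 g.

396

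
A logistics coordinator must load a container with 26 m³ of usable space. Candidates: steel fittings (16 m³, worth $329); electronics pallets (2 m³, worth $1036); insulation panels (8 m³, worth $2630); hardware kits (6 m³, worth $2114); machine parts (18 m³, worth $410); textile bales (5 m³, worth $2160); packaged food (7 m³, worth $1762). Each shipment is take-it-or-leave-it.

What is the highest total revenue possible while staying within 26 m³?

8666

Density check — electronics pallets 518.00, textile bales 432.00, hardware kits 352.33 are the best per m³.
A density-first pass picks electronics pallets + insulation panels + hardware kits + textile bales — 7940 at 21 m³.
The 2 m³ tied up in electronics pallets is better spent on packaged food — total rises to 8666 (26 m³).
Next best is electronics pallets + insulation panels + hardware kits + textile bales at 7940 (21 m³) — short by 726.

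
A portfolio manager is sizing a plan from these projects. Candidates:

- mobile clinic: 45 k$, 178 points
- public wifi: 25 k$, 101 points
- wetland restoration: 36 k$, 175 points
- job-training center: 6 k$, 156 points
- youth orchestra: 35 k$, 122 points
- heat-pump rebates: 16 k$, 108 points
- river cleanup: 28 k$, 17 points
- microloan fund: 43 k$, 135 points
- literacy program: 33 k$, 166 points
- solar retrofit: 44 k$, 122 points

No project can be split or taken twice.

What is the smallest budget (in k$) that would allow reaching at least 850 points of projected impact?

Need the lightest bundle worth ≥ 850.
mobile clinic + public wifi + wetland restoration + job-training center + heat-pump rebates + literacy program reaches 884 using 161 k$.
No combination under 161 k$ hits 850.

161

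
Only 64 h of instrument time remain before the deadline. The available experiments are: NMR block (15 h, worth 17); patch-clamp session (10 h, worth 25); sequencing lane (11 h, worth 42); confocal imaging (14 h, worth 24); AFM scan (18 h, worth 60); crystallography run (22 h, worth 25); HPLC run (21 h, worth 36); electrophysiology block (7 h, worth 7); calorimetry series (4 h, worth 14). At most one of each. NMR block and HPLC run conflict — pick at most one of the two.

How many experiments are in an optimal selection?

5

The maximum expected citations within 64 h is 177.
One optimal bundle: patch-clamp session + sequencing lane + AFM scan + HPLC run + calorimetry series (64 h).
All optima have 5 experiments.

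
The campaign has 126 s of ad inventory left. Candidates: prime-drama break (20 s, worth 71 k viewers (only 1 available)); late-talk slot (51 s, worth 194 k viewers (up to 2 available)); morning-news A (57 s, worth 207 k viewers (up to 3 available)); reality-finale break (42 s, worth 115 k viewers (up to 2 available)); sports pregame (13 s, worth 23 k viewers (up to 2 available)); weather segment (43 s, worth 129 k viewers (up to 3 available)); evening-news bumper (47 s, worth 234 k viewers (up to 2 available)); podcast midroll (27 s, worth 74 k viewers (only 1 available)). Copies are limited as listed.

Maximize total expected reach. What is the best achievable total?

542

Taking the top-ratio spots first gives prime-drama break + 2×evening-news bumper for 539 (114 s).
Replace prime-drama break with podcast midroll: the trade gains 3 net, giving 542 at 121 s.
No other feasible combination exceeds 542.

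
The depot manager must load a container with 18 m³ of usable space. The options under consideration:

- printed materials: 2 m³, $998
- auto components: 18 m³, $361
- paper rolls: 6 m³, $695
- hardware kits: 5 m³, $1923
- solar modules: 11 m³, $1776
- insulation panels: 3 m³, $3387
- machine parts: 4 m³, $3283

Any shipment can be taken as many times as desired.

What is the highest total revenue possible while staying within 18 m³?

20322

Best packing: 6×insulation panels — 18 m³, 20322 total.
That's the maximum — no swap from here does better than 20322.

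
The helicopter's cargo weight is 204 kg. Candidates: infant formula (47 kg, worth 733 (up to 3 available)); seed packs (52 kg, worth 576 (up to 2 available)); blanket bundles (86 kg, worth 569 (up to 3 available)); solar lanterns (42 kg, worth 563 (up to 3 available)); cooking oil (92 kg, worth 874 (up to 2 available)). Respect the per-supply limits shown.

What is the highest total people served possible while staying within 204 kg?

Ranking by ratio (people served/kg): infant formula 15.60, solar lanterns 13.40, seed packs 11.08.
Greedy by ratio would take 3×infant formula + solar lanterns: 183 kg used, total 2762.
The 42 kg tied up in solar lanterns is better spent on seed packs — total rises to 2775 (193 kg).
That's the maximum — no swap from here does better than 2775.

2775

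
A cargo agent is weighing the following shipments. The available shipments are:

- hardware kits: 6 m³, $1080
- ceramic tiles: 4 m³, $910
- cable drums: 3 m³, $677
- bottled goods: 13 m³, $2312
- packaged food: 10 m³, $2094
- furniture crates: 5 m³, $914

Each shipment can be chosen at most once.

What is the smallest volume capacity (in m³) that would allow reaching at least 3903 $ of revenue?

19

Need the lightest bundle worth ≥ 3903.
ceramic tiles + packaged food + furniture crates reaches 3918 using 19 m³.
Any bundle with less than 19 m³ falls short of 3903.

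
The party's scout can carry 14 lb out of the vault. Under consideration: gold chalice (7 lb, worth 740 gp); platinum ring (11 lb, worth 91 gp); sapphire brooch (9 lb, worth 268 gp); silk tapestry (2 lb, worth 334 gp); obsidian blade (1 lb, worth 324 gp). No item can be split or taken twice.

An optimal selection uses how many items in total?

The maximum value within 14 lb is 1398.
gold chalice + silk tapestry + obsidian blade hits 1398 at 10 lb.
All optima have 3 items.

3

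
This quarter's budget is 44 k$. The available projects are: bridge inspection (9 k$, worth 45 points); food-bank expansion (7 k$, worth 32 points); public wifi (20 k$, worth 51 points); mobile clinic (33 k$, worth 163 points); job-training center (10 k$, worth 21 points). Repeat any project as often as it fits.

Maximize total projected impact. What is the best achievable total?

212

4×bridge inspection + food-bank expansion uses 43 of the 44 k$ and totals 212.
That's the maximum — no swap from here does better than 212.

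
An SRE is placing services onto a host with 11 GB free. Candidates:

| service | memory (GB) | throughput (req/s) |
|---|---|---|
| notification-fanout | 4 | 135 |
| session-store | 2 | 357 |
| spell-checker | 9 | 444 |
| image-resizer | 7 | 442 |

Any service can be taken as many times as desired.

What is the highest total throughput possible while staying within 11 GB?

1785

Taking 5×session-store: 10 GB used, 1785 in throughput.
Nothing else within 11 GB beats 1785.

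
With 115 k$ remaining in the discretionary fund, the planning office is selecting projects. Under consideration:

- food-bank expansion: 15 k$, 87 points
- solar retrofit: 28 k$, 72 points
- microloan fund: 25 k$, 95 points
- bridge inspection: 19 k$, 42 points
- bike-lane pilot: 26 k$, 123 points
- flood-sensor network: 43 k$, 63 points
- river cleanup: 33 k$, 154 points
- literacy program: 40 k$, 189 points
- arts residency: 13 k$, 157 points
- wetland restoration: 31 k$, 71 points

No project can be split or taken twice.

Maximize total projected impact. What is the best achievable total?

623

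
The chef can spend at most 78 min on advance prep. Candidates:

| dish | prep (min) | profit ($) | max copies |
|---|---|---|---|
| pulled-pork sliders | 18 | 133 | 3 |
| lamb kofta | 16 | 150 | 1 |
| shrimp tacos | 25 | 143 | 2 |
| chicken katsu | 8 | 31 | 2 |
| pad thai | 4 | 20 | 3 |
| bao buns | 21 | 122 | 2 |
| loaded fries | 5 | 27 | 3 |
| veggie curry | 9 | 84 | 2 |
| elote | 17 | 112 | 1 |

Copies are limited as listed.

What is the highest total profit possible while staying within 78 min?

A density-first pass picks 2×pulled-pork sliders + lamb kofta + loaded fries + 2×veggie curry — 611 at 75 min.
Dropping loaded fries frees 5 min; slotting in 2×pad thai (8 min) lifts the total to 624 at 78 min.
That's the maximum — no swap from here does better than 624.

624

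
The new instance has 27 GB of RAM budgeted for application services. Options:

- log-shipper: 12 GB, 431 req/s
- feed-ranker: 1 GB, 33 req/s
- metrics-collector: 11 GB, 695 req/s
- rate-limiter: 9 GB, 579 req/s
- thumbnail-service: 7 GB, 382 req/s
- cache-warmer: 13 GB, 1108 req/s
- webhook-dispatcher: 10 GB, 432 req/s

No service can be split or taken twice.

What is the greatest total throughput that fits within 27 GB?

Taking the top-ratio services first gives feed-ranker + rate-limiter + cache-warmer for 1720 (23 GB).
Replace rate-limiter with metrics-collector: the trade gains 116 net, giving 1836 at 25 GB.
Nothing else within 27 GB beats 1836.

1836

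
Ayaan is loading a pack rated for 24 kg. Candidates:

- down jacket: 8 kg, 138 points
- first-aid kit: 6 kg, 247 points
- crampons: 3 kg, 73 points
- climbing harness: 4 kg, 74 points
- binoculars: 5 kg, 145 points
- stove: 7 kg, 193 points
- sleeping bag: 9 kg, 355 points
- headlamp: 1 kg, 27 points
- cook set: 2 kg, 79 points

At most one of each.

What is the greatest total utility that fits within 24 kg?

By utility per kg: first-aid kit 41.17, cook set 39.50, sleeping bag 39.44 lead.
The ratio heuristic lands on first-aid kit + binoculars + sleeping bag + headlamp + cook set (853) but leaves 1 kg idle.
Replace binoculars and headlamp with stove: the trade gains 21 net, giving 874 at 24 kg.
Next best is first-aid kit + binoculars + sleeping bag + headlamp + cook set at 853 (23 kg) — short by 21.

874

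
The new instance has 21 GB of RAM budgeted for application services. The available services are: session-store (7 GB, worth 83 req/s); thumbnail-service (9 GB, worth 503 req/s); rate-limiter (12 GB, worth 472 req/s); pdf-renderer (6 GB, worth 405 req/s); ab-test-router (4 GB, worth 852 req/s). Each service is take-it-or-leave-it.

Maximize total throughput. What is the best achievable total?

1760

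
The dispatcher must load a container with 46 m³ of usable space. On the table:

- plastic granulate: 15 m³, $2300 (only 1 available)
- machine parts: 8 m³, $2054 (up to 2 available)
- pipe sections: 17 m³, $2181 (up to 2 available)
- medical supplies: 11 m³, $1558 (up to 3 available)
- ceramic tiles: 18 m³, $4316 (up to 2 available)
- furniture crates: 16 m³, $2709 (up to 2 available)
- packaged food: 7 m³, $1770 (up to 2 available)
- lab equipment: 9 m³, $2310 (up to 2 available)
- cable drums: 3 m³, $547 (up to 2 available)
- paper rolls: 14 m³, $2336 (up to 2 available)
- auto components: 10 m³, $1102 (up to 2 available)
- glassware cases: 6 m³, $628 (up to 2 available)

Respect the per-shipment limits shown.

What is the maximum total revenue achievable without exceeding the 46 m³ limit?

11308

Density check — machine parts 256.75, lab equipment 256.67, packaged food 252.86, ceramic tiles 239.78 are the best per m³.
A density-first pass picks 2×machine parts + packaged food + 2×lab equipment + cable drums — 11045 at 44 m³.
The 8 m³ tied up in machine parts is better spent on packaged food + cable drums — total rises to 11308 (46 m³).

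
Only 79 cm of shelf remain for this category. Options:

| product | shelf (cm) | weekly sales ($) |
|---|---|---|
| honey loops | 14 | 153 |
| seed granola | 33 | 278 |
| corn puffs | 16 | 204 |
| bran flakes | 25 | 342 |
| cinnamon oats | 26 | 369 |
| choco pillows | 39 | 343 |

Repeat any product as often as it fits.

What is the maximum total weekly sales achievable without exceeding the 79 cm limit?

By weekly sales per cm: cinnamon oats 14.19, bran flakes 13.68, corn puffs 12.75, honey loops 10.93 lead.
Taking 3×cinnamon oats: 78 cm used, 1107 in weekly sales.

1107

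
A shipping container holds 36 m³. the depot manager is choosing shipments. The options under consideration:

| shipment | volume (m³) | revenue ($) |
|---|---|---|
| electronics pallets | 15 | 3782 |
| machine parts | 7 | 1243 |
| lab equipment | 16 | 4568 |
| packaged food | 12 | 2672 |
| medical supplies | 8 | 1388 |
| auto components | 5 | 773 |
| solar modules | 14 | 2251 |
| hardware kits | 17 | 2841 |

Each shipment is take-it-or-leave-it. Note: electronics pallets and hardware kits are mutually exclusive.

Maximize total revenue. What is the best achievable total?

9123

Density check — lab equipment 285.50, electronics pallets 252.13, packaged food 222.67 are the best per m³.
Electronics pallets + lab equipment + auto components uses 36 of the 36 m³ and totals 9123.
Nothing else feasible within 36 m³ beats 9123.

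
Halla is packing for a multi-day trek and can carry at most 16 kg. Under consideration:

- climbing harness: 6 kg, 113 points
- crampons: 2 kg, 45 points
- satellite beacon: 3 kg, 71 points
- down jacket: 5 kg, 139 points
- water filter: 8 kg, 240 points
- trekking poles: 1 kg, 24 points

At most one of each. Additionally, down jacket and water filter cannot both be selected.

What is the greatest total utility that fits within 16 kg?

398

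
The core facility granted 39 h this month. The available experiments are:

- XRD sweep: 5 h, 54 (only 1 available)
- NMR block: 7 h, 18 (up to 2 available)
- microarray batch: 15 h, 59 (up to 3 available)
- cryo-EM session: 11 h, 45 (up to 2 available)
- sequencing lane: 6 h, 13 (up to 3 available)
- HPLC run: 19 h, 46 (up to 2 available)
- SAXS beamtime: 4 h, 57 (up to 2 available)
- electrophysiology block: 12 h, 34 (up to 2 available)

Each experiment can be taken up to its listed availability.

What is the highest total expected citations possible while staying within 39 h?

272

Greedy by ratio would take XRD sweep + 2×cryo-EM session + 2×SAXS beamtime: 35 h used, total 258.
The 11 h tied up in cryo-EM session is better spent on microarray batch — total rises to 272 (39 h).
Nothing else within 39 h beats 272.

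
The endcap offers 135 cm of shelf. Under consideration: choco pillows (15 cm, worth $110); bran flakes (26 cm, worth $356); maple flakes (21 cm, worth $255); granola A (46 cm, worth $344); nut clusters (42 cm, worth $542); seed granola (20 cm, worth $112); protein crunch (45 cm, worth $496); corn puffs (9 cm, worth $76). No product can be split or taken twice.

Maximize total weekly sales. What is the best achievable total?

1649

The ratio ordering already packs tightly: bran flakes + maple flakes + nut clusters + protein crunch, 134 cm, 1649.
The closest alternative, bran flakes + nut clusters + seed granola + protein crunch, reaches only 1506.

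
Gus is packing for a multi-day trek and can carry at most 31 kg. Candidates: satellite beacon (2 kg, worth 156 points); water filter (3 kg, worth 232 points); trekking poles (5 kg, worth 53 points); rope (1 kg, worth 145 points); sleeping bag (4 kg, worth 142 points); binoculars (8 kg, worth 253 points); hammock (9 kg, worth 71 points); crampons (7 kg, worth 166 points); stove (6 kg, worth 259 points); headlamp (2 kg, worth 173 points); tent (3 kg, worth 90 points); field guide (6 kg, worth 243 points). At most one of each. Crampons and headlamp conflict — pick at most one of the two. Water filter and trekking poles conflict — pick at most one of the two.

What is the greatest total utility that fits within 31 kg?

1551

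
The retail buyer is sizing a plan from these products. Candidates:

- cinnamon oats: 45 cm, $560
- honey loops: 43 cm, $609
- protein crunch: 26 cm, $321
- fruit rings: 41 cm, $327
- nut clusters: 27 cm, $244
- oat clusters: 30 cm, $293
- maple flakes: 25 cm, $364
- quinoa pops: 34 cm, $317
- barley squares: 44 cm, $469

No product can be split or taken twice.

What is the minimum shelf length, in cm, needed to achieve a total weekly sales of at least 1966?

157

Minimise cm subject to total weekly sales ≥ 1966.
Taking cinnamon oats + honey loops + maple flakes + barley squares gives 2002 (≥ 1966) for 157 cm.
Any bundle with less than 157 cm falls short of 1966.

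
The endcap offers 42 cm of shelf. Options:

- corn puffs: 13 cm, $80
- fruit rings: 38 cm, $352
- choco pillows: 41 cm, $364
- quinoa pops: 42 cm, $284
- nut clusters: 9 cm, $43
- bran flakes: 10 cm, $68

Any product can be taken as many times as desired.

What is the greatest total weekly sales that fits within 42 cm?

364

A density-first pass picks fruit rings — 352 at 38 cm.
The 38 cm tied up in fruit rings is better spent on choco pillows — total rises to 364 (41 cm).
Every other selection either busts 42 cm or fails to beat 364.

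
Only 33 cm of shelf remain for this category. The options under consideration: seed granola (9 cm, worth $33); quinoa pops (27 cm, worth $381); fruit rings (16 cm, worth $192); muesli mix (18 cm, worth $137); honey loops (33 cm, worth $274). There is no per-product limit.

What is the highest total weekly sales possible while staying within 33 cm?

384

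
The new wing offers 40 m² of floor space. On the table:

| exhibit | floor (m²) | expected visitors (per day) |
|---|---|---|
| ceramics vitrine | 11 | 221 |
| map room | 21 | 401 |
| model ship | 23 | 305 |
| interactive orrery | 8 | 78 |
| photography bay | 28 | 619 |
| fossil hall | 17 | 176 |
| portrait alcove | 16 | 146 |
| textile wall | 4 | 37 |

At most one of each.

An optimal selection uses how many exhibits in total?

2

Optimal total is 840.
For example ceramics vitrine + photography bay achieves it, using 39 m².
Every optimal selection uses 2 exhibits.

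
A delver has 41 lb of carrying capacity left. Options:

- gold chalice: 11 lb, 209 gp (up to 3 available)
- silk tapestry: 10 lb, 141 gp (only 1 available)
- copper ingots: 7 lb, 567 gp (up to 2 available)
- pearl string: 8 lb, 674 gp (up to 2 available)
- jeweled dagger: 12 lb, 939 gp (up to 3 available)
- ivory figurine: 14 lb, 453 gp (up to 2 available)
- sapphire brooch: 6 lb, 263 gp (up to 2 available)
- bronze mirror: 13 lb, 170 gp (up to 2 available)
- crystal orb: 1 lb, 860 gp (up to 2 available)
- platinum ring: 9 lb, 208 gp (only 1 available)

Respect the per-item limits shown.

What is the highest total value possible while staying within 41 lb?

A density-first pass picks 2×copper ingots + 2×pearl string + sapphire brooch + 2×crystal orb — 4465 at 38 lb.
Replace copper ingots and pearl string and sapphire brooch with 2×jeweled dagger: the trade gains 374 net, giving 4839 at 41 lb.
That's the maximum — no swap from here does better than 4839.

4839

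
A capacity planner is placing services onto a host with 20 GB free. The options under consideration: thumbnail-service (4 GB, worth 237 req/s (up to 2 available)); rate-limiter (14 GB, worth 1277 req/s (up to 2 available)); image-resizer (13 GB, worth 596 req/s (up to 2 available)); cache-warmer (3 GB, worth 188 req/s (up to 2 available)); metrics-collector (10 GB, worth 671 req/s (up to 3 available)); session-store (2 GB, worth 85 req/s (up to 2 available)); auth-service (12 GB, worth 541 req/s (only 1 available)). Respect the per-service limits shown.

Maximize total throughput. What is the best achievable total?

1653

Rate-limiter + 2×cache-warmer uses 20 of the 20 GB and totals 1653.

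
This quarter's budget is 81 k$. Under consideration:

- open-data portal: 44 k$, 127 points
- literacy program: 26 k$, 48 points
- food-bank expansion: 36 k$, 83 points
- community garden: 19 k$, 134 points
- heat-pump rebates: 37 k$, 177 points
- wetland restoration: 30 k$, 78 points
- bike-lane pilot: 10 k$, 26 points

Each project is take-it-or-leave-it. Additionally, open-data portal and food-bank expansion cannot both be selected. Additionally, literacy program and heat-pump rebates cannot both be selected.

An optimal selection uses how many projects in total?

3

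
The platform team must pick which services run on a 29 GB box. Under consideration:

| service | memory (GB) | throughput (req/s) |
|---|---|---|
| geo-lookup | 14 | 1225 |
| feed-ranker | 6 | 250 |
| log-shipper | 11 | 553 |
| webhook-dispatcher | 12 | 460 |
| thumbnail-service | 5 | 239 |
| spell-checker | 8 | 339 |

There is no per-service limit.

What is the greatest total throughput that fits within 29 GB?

Ranking by ratio (throughput/GB): geo-lookup 87.50, log-shipper 50.27, thumbnail-service 47.80, spell-checker 42.38.
The ratio ordering already packs tightly: 2×geo-lookup, 28 GB, 2450.

2450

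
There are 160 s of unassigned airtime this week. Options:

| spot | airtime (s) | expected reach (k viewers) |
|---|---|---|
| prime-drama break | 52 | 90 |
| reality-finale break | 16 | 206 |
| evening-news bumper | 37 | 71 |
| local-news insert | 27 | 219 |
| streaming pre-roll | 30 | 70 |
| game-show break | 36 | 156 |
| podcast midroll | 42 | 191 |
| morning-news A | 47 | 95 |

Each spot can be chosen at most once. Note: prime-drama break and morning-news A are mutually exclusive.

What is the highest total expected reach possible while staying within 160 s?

843

Ranking by ratio (expected reach/s): reality-finale break 12.88, local-news insert 8.11, podcast midroll 4.55, game-show break 4.33.
Taking the top-ratio spots first gives reality-finale break + local-news insert + streaming pre-roll + game-show break + podcast midroll for 842 (151 s).
Dropping streaming pre-roll frees 30 s; slotting in evening-news bumper (37 s) lifts the total to 843 at 158 s.
An exhaustive check of the 256 subsets confirms 843.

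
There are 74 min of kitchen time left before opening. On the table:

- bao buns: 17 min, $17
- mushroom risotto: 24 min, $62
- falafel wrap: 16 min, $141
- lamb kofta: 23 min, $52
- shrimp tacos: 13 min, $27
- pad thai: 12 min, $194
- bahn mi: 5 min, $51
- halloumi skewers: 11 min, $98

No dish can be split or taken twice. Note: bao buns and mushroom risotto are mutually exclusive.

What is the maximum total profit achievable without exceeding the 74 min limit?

546

By profit per min: pad thai 16.17, bahn mi 10.20, halloumi skewers 8.91 lead.
The ratio ordering already packs tightly: mushroom risotto + falafel wrap + pad thai + bahn mi + halloumi skewers, 68 min, 546.
An exhaustive check of the 256 subsets confirms 546.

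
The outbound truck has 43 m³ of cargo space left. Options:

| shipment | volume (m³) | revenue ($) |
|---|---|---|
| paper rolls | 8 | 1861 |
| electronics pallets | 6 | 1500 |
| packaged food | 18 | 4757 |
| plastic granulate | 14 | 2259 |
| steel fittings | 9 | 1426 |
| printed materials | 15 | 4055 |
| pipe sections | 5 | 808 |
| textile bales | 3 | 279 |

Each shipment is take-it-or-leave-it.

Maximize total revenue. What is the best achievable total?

10673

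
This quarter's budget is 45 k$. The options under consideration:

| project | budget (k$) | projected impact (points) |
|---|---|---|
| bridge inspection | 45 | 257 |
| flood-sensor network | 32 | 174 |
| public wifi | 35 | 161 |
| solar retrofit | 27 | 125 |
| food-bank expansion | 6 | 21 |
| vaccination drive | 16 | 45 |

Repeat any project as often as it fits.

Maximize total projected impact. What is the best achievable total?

Ranking by ratio (projected impact/k$): bridge inspection 5.71, flood-sensor network 5.44, solar retrofit 4.63, public wifi 4.60.
Bridge inspection uses 45 of the 45 k$ and totals 257.
Nothing else within 45 k$ beats 257.

257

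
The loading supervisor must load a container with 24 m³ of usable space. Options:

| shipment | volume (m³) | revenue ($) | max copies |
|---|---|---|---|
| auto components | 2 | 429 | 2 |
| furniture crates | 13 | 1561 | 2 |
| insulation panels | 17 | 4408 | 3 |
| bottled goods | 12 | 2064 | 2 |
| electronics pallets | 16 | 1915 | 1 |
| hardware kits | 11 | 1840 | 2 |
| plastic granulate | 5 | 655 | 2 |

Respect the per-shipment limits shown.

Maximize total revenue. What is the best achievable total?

5492

Ranking by ratio (revenue/m³): insulation panels 259.29, auto components 214.50, bottled goods 172.00.
Taking the top-ratio shipments first gives 2×auto components + insulation panels for 5266 (21 m³).
Replace auto components with plastic granulate: the trade gains 226 net, giving 5492 at 24 m³.
No other feasible combination exceeds 5492.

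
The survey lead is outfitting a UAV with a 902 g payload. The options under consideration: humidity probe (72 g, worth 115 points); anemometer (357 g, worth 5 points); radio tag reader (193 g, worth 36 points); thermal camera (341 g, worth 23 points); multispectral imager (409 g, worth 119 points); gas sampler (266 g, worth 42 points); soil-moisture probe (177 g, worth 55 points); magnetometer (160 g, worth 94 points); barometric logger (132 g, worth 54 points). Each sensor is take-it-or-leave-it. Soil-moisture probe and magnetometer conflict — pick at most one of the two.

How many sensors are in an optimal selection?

4

Best achievable data value is 382.
For example humidity probe + multispectral imager + magnetometer + barometric logger achieves it, using 773 g.
All optima have 4 sensors.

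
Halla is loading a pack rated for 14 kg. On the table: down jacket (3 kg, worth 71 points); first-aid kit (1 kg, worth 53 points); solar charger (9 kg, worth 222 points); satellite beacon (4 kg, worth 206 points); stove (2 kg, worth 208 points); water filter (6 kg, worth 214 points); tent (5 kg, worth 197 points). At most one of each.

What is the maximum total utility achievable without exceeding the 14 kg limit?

By utility per kg: stove 104.00, first-aid kit 53.00, satellite beacon 51.50, tent 39.40 lead.
Greedy by ratio would take first-aid kit + satellite beacon + stove + tent: 12 kg used, total 664.
Dropping first-aid kit frees 1 kg; slotting in down jacket (3 kg) lifts the total to 682 at 14 kg.
Next best is first-aid kit + satellite beacon + stove + water filter at 681 (13 kg) — short by 1.

682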